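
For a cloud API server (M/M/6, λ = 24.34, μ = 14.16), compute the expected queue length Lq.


a = λ/μ = 1.7189; ρ = a/6 = 0.2865
P₀ = 0.179154
Lq = P₀·a^c·ρ / (c!·(1−ρ)²) = 0.179154·25.79550·0.2865/(720·0.50910)
= 0.003612

Final: 0.003612


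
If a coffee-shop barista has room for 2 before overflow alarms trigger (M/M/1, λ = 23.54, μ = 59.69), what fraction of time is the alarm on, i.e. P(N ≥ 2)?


ρ = 23.54/59.69 = 0.3944
P(N ≥ n) = ρ^n = 0.3944^2 = 0.155528

Final: 0.155528


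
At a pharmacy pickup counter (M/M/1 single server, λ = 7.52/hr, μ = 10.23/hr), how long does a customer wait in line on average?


ρ = 7.52/10.23 = 0.7351
Wq = ρ/(μ−λ) = 0.7351/(10.23 − 7.52) = 0.7351/2.71 = 0.2713 hr

Final: 0.2713 hr


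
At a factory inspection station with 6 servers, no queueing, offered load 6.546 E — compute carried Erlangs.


B(6,6.546) = 0.302148 (Erlang-B)
Carried load = a(1 − B) = 6.546·(1 − 0.302148) = 6.546·0.697852 = 4.5681 E

Final: 4.5681 Erlangs


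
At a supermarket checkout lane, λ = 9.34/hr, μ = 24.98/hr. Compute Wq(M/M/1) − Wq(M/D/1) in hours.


ρ = 9.34/24.98 = 0.3739
Wq(M/M/1) = ρ/(μ−λ) = 0.3739/15.64 = 0.02391 hr
Wq(M/D/1) = ρ/(2(μ−λ)) = 0.01195 hr
Savings = 0.02391 − 0.01195 = 0.01195 hr

Final: 0.01195 hr


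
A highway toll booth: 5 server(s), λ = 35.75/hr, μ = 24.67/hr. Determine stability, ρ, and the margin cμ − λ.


Total capacity cμ = 5·24.67 = 123.35/hr
ρ = λ/(cμ) = 35.75/123.35 = 0.2898
Stable ⇔ ρ < 1: YES
Spare capacity = cμ − λ = 123.35 − 35.75 = 87.60/hr

Final: ρ = 0.2898; stable; margin = 87.60/hr


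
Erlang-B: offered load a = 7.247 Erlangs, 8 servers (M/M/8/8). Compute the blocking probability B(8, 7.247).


B(c,a) = (a^c/c!) / Σ_{k=0}^{c} a^k/k!
a^8/8! = 188.688559
Σ terms (k=0..8): 1.00000 + 7.24700 + 26.25950 + 63.43421 + 114.92693 + 166.57509 + 201.19495 + 208.29426 + 188.68856 = 977.620497
B = 188.688559/977.620497 = 0.193008

Final: 0.193008


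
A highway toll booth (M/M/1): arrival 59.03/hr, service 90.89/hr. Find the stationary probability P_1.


ρ = 59.03/90.89 = 0.6495
P_n = (1−ρ)·ρ^n = (1 − 0.6495)·0.6495^1 = 0.3505·0.649466 = 0.227660

Final: 0.227660


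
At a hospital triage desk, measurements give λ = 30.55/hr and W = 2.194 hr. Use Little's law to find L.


L = λW = 30.55·2.194 = 67.0267

Final: 67.0267


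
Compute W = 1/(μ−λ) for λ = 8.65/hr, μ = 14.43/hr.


W = 1/(μ−λ) = 1/(14.43 − 8.65) = 1/5.78 = 0.1730 hr

Final: 0.1730 hr


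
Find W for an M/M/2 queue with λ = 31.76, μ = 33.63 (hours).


a = 0.9444; ρ = 0.4722; P₀ = 0.358513
Lq = P₀·a^c·ρ/(c!(1−ρ)²) = 0.27100
Wq = Lq/λ = 0.27100/31.76 = 0.008533 hr
W = Wq + 1/μ = 0.008533 + 0.02974 = 0.03827 hr

Final: 0.03827 hr


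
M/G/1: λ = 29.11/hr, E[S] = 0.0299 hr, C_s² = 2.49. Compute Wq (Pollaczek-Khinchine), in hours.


ρ = λ·E[S] = 29.11·0.0299 = 0.8704
E[S²] = E[S]²(1+C_s²) = 0.0299²·(1+2.49) = 0.003120
Wq = λ·E[S²]/(2(1−ρ)) = 29.11·0.003120/(2·0.1296) = 0.35038 hr

Final: 0.35038 hr


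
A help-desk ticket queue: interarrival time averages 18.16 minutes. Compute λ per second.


λ = 1/(interarrival time) in consistent units.
1 second = 0.0166667 min, so λ = 0.0166667/18.16 = 0.0009178 per second

Final: 0.0009178 /sec


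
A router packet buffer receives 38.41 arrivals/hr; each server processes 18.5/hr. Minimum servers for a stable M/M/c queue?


Stability requires cμ > λ ⇔ c > λ/μ.
λ/μ = 38.41/18.5 = 2.0762
Minimum integer c = ⌊2.0762⌋ + 1 = 3
Check: 3·18.5 = 55.50 > 38.41, while 2·18.5 = 37.00 ≤ 38.41

Final: 3 servers


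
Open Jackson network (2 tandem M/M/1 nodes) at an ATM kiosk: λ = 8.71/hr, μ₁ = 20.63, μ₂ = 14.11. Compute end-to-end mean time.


Each node sees arrival rate λ = 8.71/hr (tandem ⇒ throughput preserved).
W₁ = 1/(μ₁−λ) = 1/(20.63−8.71) = 0.08389 hr
W₂ = 1/(μ₂−λ) = 1/(14.11−8.71) = 0.18519 hr
W_total = W₁ + W₂ = 0.08389 + 0.18519 = 0.26908 hr

Final: 0.26908 hr


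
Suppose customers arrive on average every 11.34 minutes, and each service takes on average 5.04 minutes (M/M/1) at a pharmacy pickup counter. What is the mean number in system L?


λ = 60/11.34 = 5.2910 /hr
μ = 60/5.04 = 11.9048 /hr
ρ = λ/μ = 5.2910/11.9048 = 0.4444
L = ρ/(1−ρ) = 0.4444/0.5556 = 0.8000

Final: 0.8000


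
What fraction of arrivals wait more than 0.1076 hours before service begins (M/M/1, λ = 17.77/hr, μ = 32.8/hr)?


ρ = 17.77/32.8 = 0.5418
P(Wq > t) = ρ·e^{−(μ−λ)t} = 0.5418·e^{−1.6172}
= 0.5418·0.198448 = 0.107513

Final: 0.107513


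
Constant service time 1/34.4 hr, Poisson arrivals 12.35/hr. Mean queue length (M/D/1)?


ρ = 12.35/34.4 = 0.3590
M/D/1: Lq = ρ²/(2(1−ρ)) = 0.1289/(2·0.6410) = 0.10054

Final: 0.10054


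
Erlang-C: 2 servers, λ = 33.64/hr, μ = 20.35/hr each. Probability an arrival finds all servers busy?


a = λ/μ = 1.6531; ρ = a/2 = 0.8265
P₀ = 0.094969 (from M/M/c formula)
C(c,a) = [a^c/(c!(1−ρ))]·P₀ = [2.73264/(2·0.1735)]·0.094969
= 7.87667·0.094969 = 0.748040

Final: 0.748040


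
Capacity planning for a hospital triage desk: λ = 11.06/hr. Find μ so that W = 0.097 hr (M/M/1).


W = 1/(μ−λ) ⇒ μ − λ = 1/W = 1/0.097 = 10.3093
μ = λ + 1/W = 11.06 + 10.3093 = 21.3693 per hr

Final: 21.3693 /hr


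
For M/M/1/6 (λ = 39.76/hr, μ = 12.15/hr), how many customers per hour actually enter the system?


ρ = 3.2724; P_K = (1−ρ)ρ^6/(1−ρ^7) = 0.694589
λ_eff = λ(1 − P_K) = 39.76·(1 − 0.694589) = 39.76·0.305411 = 12.1431 /hr

Final: 12.1431 /hr


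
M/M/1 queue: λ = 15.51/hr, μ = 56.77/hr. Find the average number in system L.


ρ = λ/μ = 15.51/56.77 = 0.2732
L = ρ/(1−ρ) = 0.2732/(1 − 0.2732) = 0.2732/0.7268 = 0.3759

Final: 0.3759


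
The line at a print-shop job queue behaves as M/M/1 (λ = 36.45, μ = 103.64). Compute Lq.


ρ = 36.45/103.64 = 0.3517
Lq = ρ²/(1−ρ) = 0.1237/0.6483 = 0.1908

Final: 0.1908


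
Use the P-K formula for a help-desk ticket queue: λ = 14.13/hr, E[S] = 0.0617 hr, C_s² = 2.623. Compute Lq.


ρ = λ·E[S] = 14.13·0.0617 = 0.8718
Lq = ρ²(1+C_s²)/(2(1−ρ)) = 0.7601·(1+2.623)/(2·0.1282)
= 0.7601·3.6230/0.2564 = 10.74178

Final: 10.74178


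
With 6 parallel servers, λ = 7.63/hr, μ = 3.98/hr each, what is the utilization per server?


ρ = λ/(cμ) = 7.63/(6·3.98) = 7.63/23.88 = 0.3195

Final: 0.3195


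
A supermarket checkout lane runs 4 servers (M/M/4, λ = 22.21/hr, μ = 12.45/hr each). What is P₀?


a = λ/μ = 22.21/12.45 = 1.7839; ρ = a/c = 0.4460
Σ_{k=0}^{3} a^k/k! (terms k=0..3) = 1.00000 + 1.78394 + 1.59121 + 0.94621 = 5.32136
Tail: a^4/(4!(1−ρ)) = 10.12784/(24·0.5540) = 0.76170
P₀ = 1/(5.32136 + 0.76170) = 1/6.08306 = 0.164391

Final: 0.164391


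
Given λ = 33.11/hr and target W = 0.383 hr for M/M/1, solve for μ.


W = 1/(μ−λ) ⇒ μ − λ = 1/W = 1/0.383 = 2.6110
μ = λ + 1/W = 33.11 + 2.6110 = 35.7210 per hr

Final: 35.7210 /hr


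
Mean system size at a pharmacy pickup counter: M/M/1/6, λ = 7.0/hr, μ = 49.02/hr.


ρ = 7.0/49.02 = 0.1428
L = ρ[1 − (K+1)ρ^K + Kρ^(K+1)] / [(1−ρ)(1−ρ^(K+1))]
Numerator: 0.1428·(1 − 7·0.000008479 + 6·0.000001211) = 0.142791
Denominator: (0.8572)·(0.999999) = 0.857200
L = 0.142791/0.857200 = 0.1666

Final: 0.1666


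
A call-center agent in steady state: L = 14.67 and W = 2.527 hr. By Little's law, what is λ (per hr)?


λ = L/W = 14.67/2.527 = 5.8053 /hr

Final: 5.8053 /hr


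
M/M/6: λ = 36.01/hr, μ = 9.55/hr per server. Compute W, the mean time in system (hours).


a = 3.7707; ρ = 0.6284; P₀ = 0.021582
Lq = P₀·a^c·ρ/(c!(1−ρ)²) = 0.39220
Wq = Lq/λ = 0.39220/36.01 = 0.01089 hr
W = Wq + 1/μ = 0.01089 + 0.10471 = 0.11560 hr

Final: 0.11560 hr


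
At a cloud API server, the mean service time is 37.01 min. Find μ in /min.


μ = 1/(service time) in consistent units.
1 minute = 1 min, so μ = 1/37.01 = 0.02702 per minute

Final: 0.02702 /min


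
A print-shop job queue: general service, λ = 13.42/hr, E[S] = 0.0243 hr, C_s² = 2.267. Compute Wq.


ρ = λ·E[S] = 13.42·0.0243 = 0.3261
E[S²] = E[S]²(1+C_s²) = 0.0243²·(1+2.267) = 0.001929
Wq = λ·E[S²]/(2(1−ρ)) = 13.42·0.001929/(2·0.6739) = 0.01921 hr

Final: 0.01921 hr


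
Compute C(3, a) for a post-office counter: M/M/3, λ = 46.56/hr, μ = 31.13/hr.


a = λ/μ = 1.4957; ρ = a/3 = 0.4986
P₀ = 0.211585 (from M/M/c formula)
C(c,a) = [a^c/(c!(1−ρ))]·P₀ = [3.34581/(6·0.5014)]·0.211585
= 1.11206·0.211585 = 0.235295

Final: 0.235295


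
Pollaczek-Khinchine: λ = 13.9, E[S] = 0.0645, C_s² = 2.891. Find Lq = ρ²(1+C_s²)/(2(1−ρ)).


ρ = λ·E[S] = 13.9·0.0645 = 0.8966
Lq = ρ²(1+C_s²)/(2(1−ρ)) = 0.8038·(1+2.891)/(2·0.1034)
= 0.8038·3.8910/0.2069 = 15.11645

Final: 15.11645


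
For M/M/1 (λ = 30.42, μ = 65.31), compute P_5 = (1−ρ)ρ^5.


ρ = 30.42/65.31 = 0.4658
P_n = (1−ρ)·ρ^n = (1 − 0.4658)·0.4658^5 = 0.5342·0.021923 = 0.011712

Final: 0.011712


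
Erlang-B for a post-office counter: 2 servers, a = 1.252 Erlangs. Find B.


B(c,a) = (a^c/c!) / Σ_{k=0}^{c} a^k/k!
a^2/2! = 0.783752
Σ terms (k=0..2): 1.00000 + 1.25200 + 0.78375 = 3.035752
B = 0.783752/3.035752 = 0.258174

Final: 0.258174


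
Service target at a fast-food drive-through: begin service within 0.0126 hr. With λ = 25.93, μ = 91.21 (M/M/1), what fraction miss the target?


ρ = 25.93/91.21 = 0.2843
P(Wq > t) = ρ·e^{−(μ−λ)t} = 0.2843·e^{−0.8225}
= 0.2843·0.439320 = 0.124894

Final: 0.124894


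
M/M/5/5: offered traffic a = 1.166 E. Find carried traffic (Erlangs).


B(5,1.166) = 0.005604 (Erlang-B)
Carried load = a(1 − B) = 1.166·(1 − 0.005604) = 1.166·0.994396 = 1.1595 E

Final: 1.1595 Erlangs


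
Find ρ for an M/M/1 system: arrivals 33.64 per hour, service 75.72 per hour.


ρ = λ/μ = 33.64/75.72 = 0.4443

Final: 0.4443


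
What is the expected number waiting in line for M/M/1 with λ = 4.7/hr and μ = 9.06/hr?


ρ = 4.7/9.06 = 0.5188
Lq = ρ²/(1−ρ) = 0.2691/0.4812 = 0.5592

Final: 0.5592


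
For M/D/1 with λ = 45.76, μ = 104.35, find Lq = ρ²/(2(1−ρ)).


ρ = 45.76/104.35 = 0.4385
M/D/1: Lq = ρ²/(2(1−ρ)) = 0.1923/(2·0.5615) = 0.17125

Final: 0.17125


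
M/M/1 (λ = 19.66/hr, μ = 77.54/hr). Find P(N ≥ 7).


ρ = 19.66/77.54 = 0.2535
P(N ≥ n) = ρ^n = 0.2535^7 = 0.00006736

Final: 0.00006736


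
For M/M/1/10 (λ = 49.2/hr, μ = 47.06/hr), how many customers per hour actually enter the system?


ρ = 1.0455; P_K = (1−ρ)ρ^10/(1−ρ^11) = 0.112431
λ_eff = λ(1 − P_K) = 49.2·(1 − 0.112431) = 49.2·0.887569 = 43.6684 /hr

Final: 43.6684 /hr


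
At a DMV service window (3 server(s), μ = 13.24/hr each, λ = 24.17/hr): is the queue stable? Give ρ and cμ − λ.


Total capacity cμ = 3·13.24 = 39.72/hr
ρ = λ/(cμ) = 24.17/39.72 = 0.6085
Stable ⇔ ρ < 1: YES
Spare capacity = cμ − λ = 39.72 − 24.17 = 15.55/hr

Final: ρ = 0.6085; stable; margin = 15.55/hr


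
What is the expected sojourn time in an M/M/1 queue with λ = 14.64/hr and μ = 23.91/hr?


W = 1/(μ−λ) = 1/(23.91 − 14.64) = 1/9.27 = 0.1079 hr

Final: 0.1079 hr


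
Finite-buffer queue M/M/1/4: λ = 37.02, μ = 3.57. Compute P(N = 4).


ρ = λ/μ = 37.02/3.57 = 10.3697
P_K = (1−ρ)ρ^K/(1−ρ^(K+1)) = (-9.3697·11563.060374)/(1 − 119906.021020)
= -108342.960646/-119905.021020 = 0.903573

Final: 0.903573


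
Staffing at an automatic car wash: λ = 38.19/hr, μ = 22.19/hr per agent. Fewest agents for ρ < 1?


Stability requires cμ > λ ⇔ c > λ/μ.
λ/μ = 38.19/22.19 = 1.7210
Minimum integer c = ⌊1.7210⌋ + 1 = 2
Check: 2·22.19 = 44.38 > 38.19, while 1·22.19 = 22.19 ≤ 38.19

Final: 2 servers


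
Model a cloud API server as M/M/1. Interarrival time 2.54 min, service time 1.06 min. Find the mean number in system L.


λ = 60/2.54 = 23.6220 /hr
μ = 60/1.06 = 56.6038 /hr
ρ = λ/μ = 23.6220/56.6038 = 0.4173
L = ρ/(1−ρ) = 0.4173/0.5827 = 0.7162

Final: 0.7162


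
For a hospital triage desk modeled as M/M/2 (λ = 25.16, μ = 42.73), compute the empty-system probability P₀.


a = λ/μ = 25.16/42.73 = 0.5888; ρ = a/c = 0.2944
Σ_{k=0}^{1} a^k/k! (terms k=0..1) = 1.00000 + 0.58881 = 1.58881
Tail: a^2/(2!(1−ρ)) = 0.34670/(2·0.7056) = 0.24568
P₀ = 1/(1.58881 + 0.24568) = 1/1.83449 = 0.545109

Final: 0.545109


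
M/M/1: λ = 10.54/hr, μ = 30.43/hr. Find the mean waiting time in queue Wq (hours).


ρ = 10.54/30.43 = 0.3464
Wq = ρ/(μ−λ) = 0.3464/(30.43 − 10.54) = 0.3464/19.89 = 0.01741 hr

Final: 0.01741 hr


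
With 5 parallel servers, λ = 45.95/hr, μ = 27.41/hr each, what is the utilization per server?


ρ = λ/(cμ) = 45.95/(5·27.41) = 45.95/137.05 = 0.3353

Final: 0.3353


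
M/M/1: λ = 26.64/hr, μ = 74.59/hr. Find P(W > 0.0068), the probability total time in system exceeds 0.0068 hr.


W ~ Exponential(μ−λ) for M/M/1.
μ − λ = 74.59 − 26.64 = 47.9500
P(W > t) = e^{−(μ−λ)t} = e^{−0.3261} = 0.721762

Final: 0.721762


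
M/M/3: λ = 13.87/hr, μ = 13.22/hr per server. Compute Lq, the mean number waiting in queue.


a = λ/μ = 1.0492; ρ = a/3 = 0.3497
P₀ = 0.345359
Lq = P₀·a^c·ρ / (c!·(1−ρ)²) = 0.345359·1.15488·0.3497/(6·0.42286)
= 0.05498

Final: 0.05498


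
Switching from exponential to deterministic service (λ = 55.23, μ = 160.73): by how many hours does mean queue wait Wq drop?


ρ = 55.23/160.73 = 0.3436
Wq(M/M/1) = ρ/(μ−λ) = 0.3436/105.50 = 0.003257 hr
Wq(M/D/1) = ρ/(2(μ−λ)) = 0.001629 hr
Savings = 0.003257 − 0.001629 = 0.001629 hr

Final: 0.001629 hr


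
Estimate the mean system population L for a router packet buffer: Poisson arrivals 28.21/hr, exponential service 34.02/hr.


ρ = λ/μ = 28.21/34.02 = 0.8292
L = ρ/(1−ρ) = 0.8292/(1 − 0.8292) = 0.8292/0.1708 = 4.8554

Final: 4.8554


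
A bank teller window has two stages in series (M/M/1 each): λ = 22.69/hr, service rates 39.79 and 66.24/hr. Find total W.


Each node sees arrival rate λ = 22.69/hr (tandem ⇒ throughput preserved).
W₁ = 1/(μ₁−λ) = 1/(39.79−22.69) = 0.05848 hr
W₂ = 1/(μ₂−λ) = 1/(66.24−22.69) = 0.02296 hr
W_total = W₁ + W₂ = 0.05848 + 0.02296 = 0.08144 hr

Final: 0.08144 hr


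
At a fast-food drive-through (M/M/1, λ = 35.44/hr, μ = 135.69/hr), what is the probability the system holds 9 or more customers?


ρ = 35.44/135.69 = 0.2612
P(N ≥ n) = ρ^n = 0.2612^9 = 0.000005656

Final: 0.000005656


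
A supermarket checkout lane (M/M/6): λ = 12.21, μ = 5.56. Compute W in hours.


a = 2.1960; ρ = 0.3660; P₀ = 0.110953
Lq = P₀·a^c·ρ/(c!(1−ρ)²) = 0.01574
Wq = Lq/λ = 0.01574/12.21 = 0.001289 hr
W = Wq + 1/μ = 0.001289 + 0.17986 = 0.18115 hr

Final: 0.18115 hr


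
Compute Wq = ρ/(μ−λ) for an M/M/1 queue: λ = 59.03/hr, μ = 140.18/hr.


ρ = 59.03/140.18 = 0.4211
Wq = ρ/(μ−λ) = 0.4211/(140.18 − 59.03) = 0.4211/81.15 = 0.005189 hr

Final: 0.005189 hr


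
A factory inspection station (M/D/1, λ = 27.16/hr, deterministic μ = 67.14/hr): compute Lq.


ρ = 27.16/67.14 = 0.4045
M/D/1: Lq = ρ²/(2(1−ρ)) = 0.1636/(2·0.5955) = 0.13741

Final: 0.13741


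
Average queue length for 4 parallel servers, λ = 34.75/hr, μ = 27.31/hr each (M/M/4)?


a = λ/μ = 1.2724; ρ = a/4 = 0.3181
P₀ = 0.278901
Lq = P₀·a^c·ρ / (c!·(1−ρ)²) = 0.278901·2.62139·0.3181/(24·0.46498)
= 0.02084

Final: 0.02084


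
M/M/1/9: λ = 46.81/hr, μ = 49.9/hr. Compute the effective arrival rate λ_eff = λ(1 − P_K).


ρ = 0.9381; P_K = (1−ρ)ρ^9/(1−ρ^10) = 0.073752
λ_eff = λ(1 − P_K) = 46.81·(1 − 0.073752) = 46.81·0.926248 = 43.3577 /hr

Final: 43.3577 /hr


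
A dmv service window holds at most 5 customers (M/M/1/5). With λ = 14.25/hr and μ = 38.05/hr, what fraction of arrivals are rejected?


ρ = λ/μ = 14.25/38.05 = 0.3745
P_K = (1−ρ)ρ^K/(1−ρ^(K+1)) = (0.6255·0.007367)/(1 − 0.002759)
= 0.004608/0.997241 = 0.004621

Final: 0.004621


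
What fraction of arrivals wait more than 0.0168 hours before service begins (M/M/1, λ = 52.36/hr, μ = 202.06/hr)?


ρ = 52.36/202.06 = 0.2591
P(Wq > t) = ρ·e^{−(μ−λ)t} = 0.2591·e^{−2.5150}
= 0.2591·0.080866 = 0.020955

Final: 0.020955


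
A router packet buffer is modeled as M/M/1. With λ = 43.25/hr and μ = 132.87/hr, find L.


ρ = λ/μ = 43.25/132.87 = 0.3255
L = ρ/(1−ρ) = 0.3255/(1 − 0.3255) = 0.3255/0.6745 = 0.4826

Final: 0.4826


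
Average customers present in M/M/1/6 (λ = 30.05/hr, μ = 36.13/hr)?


ρ = 30.05/36.13 = 0.8317
L = ρ[1 − (K+1)ρ^K + Kρ^(K+1)] / [(1−ρ)(1−ρ^(K+1))]
Numerator: 0.8317·(1 − 7·0.331024 + 6·0.275319) = 0.278414
Denominator: (0.1683)·(0.724681) = 0.121950
L = 0.278414/0.121950 = 2.2830

Final: 2.2830


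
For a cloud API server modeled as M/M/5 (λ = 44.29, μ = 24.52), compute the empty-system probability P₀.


a = λ/μ = 44.29/24.52 = 1.8063; ρ = a/c = 0.3613
Σ_{k=0}^{4} a^k/k! (terms k=0..4) = 1.00000 + 1.80628 + 1.63132 + 0.98221 + 0.44354 = 5.86335
Tail: a^5/(5!(1−ρ)) = 19.22764/(120·0.6387) = 0.25085
P₀ = 1/(5.86335 + 0.25085) = 1/6.11420 = 0.163554

Final: 0.163554


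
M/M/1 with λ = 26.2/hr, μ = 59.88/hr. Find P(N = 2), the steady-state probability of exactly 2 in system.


ρ = 26.2/59.88 = 0.4375
P_n = (1−ρ)·ρ^n = (1 − 0.4375)·0.4375^2 = 0.5625·0.191443 = 0.107679

Final: 0.107679


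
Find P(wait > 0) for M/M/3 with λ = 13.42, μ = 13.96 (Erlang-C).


a = λ/μ = 0.9613; ρ = a/3 = 0.3204
P₀ = 0.378606 (from M/M/c formula)
C(c,a) = [a^c/(c!(1−ρ))]·P₀ = [0.88839/(6·0.6796)]·0.378606
= 0.21788·0.378606 = 0.082492

Final: 0.082492


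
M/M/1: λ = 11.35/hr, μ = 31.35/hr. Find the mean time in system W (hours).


W = 1/(μ−λ) = 1/(31.35 − 11.35) = 1/20.00 = 0.05000 hr

Final: 0.05000 hr


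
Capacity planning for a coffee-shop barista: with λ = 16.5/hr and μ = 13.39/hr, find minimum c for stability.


Stability requires cμ > λ ⇔ c > λ/μ.
λ/μ = 16.5/13.39 = 1.2323
Minimum integer c = ⌊1.2323⌋ + 1 = 2
Check: 2·13.39 = 26.78 > 16.5, while 1·13.39 = 13.39 ≤ 16.5

Final: 2 servers


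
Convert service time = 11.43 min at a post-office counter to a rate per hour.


μ = 1/(service time) in consistent units.
1 hour = 60 min, so μ = 60/11.43 = 5.2493 per hour

Final: 5.2493 /hr


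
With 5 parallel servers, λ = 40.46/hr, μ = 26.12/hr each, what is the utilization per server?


ρ = λ/(cμ) = 40.46/(5·26.12) = 40.46/130.60 = 0.3098

Final: 0.3098


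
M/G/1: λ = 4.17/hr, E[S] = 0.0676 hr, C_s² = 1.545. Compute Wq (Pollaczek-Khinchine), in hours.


ρ = λ·E[S] = 4.17·0.0676 = 0.2819
E[S²] = E[S]²(1+C_s²) = 0.0676²·(1+1.545) = 0.011630
Wq = λ·E[S²]/(2(1−ρ)) = 4.17·0.011630/(2·0.7181) = 0.03377 hr

Final: 0.03377 hr


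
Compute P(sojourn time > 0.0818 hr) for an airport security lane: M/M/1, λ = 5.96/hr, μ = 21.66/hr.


W ~ Exponential(μ−λ) for M/M/1.
μ − λ = 21.66 − 5.96 = 15.7000
P(W > t) = e^{−(μ−λ)t} = e^{−1.2843} = 0.276855

Final: 0.276855


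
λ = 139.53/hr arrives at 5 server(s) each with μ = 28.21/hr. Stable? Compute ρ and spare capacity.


Total capacity cμ = 5·28.21 = 141.05/hr
ρ = λ/(cμ) = 139.53/141.05 = 0.9892
Stable ⇔ ρ < 1: YES
Spare capacity = cμ − λ = 141.05 − 139.53 = 1.52/hr

Final: ρ = 0.9892; stable; margin = 1.52/hr


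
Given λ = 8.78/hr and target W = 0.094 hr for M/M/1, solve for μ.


W = 1/(μ−λ) ⇒ μ − λ = 1/W = 1/0.094 = 10.6383
μ = λ + 1/W = 8.78 + 10.6383 = 19.4183 per hr

Final: 19.4183 /hr


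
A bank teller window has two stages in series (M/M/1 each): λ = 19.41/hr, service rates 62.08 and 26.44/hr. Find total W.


Each node sees arrival rate λ = 19.41/hr (tandem ⇒ throughput preserved).
W₁ = 1/(μ₁−λ) = 1/(62.08−19.41) = 0.02344 hr
W₂ = 1/(μ₂−λ) = 1/(26.44−19.41) = 0.14225 hr
W_total = W₁ + W₂ = 0.02344 + 0.14225 = 0.16568 hr

Final: 0.16568 hr


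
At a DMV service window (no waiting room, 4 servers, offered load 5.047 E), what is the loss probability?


B(c,a) = (a^c/c!) / Σ_{k=0}^{c} a^k/k!
a^4/4! = 27.034726
Σ terms (k=0..4): 1.00000 + 5.04700 + 12.73610 + 21.42637 + 27.03473 = 67.244204
B = 27.034726/67.244204 = 0.402038

Final: 0.402038


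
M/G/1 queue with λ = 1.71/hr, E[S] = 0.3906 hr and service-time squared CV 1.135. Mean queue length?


ρ = λ·E[S] = 1.71·0.3906 = 0.6679
Lq = ρ²(1+C_s²)/(2(1−ρ)) = 0.4461·(1+1.135)/(2·0.3321)
= 0.4461·2.1350/0.6641 = 1.43413

Final: 1.43413


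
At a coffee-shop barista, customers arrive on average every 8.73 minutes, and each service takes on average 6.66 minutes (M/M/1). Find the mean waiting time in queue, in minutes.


λ = 60/8.73 = 6.8729 /hr
μ = 60/6.66 = 9.0090 /hr
ρ = λ/μ = 6.8729/9.0090 = 0.7629
Wq = ρ/(μ−λ) = 0.7629/(9.0090−6.8729) = 0.35713 hr
In minutes: 0.35713·60 = 21.428 min

Final: 21.428 min


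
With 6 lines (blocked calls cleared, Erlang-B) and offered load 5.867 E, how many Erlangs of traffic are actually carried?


B(6,5.867) = 0.255527 (Erlang-B)
Carried load = a(1 − B) = 5.867·(1 − 0.255527) = 5.867·0.744473 = 4.3678 E

Final: 4.3678 Erlangs


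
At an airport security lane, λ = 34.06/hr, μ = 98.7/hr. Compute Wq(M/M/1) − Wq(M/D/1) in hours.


ρ = 34.06/98.7 = 0.3451
Wq(M/M/1) = ρ/(μ−λ) = 0.3451/64.64 = 0.005339 hr
Wq(M/D/1) = ρ/(2(μ−λ)) = 0.002669 hr
Savings = 0.005339 − 0.002669 = 0.002669 hr

Final: 0.002669 hr


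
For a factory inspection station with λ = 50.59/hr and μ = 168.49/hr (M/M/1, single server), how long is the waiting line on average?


ρ = 50.59/168.49 = 0.3003
Lq = ρ²/(1−ρ) = 0.09015/0.6997 = 0.1288

Final: 0.1288


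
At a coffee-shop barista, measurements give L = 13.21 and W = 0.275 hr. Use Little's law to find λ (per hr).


λ = L/W = 13.21/0.275 = 48.0364 /hr

Final: 48.0364 /hr


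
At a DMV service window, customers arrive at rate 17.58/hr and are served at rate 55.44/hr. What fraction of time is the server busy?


ρ = λ/μ = 17.58/55.44 = 0.3171

Final: 0.3171


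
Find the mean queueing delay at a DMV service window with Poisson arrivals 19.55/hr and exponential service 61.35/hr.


ρ = 19.55/61.35 = 0.3187
Wq = ρ/(μ−λ) = 0.3187/(61.35 − 19.55) = 0.3187/41.80 = 0.007624 hr

Final: 0.007624 hr


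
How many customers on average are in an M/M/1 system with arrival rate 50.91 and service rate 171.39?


ρ = λ/μ = 50.91/171.39 = 0.2970
L = ρ/(1−ρ) = 0.2970/(1 − 0.2970) = 0.2970/0.7030 = 0.4226

Final: 0.4226


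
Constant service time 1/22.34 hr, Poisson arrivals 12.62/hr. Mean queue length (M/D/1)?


ρ = 12.62/22.34 = 0.5649
M/D/1: Lq = ρ²/(2(1−ρ)) = 0.3191/(2·0.4351) = 0.36672

Final: 0.36672


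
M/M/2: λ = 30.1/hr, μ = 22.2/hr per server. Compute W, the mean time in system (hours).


a = 1.3559; ρ = 0.6779; P₀ = 0.191946
Lq = P₀·a^c·ρ/(c!(1−ρ)²) = 1.15307
Wq = Lq/λ = 1.15307/30.1 = 0.03831 hr
W = Wq + 1/μ = 0.03831 + 0.04505 = 0.08335 hr

Final: 0.08335 hr


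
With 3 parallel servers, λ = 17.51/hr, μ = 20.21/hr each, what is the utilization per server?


ρ = λ/(cμ) = 17.51/(3·20.21) = 17.51/60.63 = 0.2888

Final: 0.2888


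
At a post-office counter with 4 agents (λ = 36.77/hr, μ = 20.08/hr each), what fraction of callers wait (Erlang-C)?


a = λ/μ = 1.8312; ρ = a/4 = 0.4578
P₀ = 0.156367 (from M/M/c formula)
C(c,a) = [a^c/(c!(1−ρ))]·P₀ = [11.24397/(24·0.5422)]·0.156367
= 0.86406·0.156367 = 0.135110

Final: 0.135110


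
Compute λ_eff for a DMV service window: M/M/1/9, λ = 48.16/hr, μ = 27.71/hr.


ρ = 1.7380; P_K = (1−ρ)ρ^9/(1−ρ^10) = 0.426322
λ_eff = λ(1 − P_K) = 48.16·(1 − 0.426322) = 48.16·0.573678 = 27.6284 /hr

Final: 27.6284 /hr


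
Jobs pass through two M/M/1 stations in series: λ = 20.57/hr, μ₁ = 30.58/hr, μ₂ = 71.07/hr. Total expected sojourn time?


Each node sees arrival rate λ = 20.57/hr (tandem ⇒ throughput preserved).
W₁ = 1/(μ₁−λ) = 1/(30.58−20.57) = 0.09990 hr
W₂ = 1/(μ₂−λ) = 1/(71.07−20.57) = 0.01980 hr
W_total = W₁ + W₂ = 0.09990 + 0.01980 = 0.11970 hr

Final: 0.11970 hr


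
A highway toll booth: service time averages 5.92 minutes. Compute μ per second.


μ = 1/(service time) in consistent units.
1 second = 0.0166667 min, so μ = 0.0166667/5.92 = 0.002815 per second

Final: 0.002815 /sec


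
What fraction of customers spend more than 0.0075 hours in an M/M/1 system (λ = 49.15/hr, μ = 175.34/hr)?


W ~ Exponential(μ−λ) for M/M/1.
μ − λ = 175.34 − 49.15 = 126.1900
P(W > t) = e^{−(μ−λ)t} = e^{−0.9464} = 0.388126

Final: 0.388126


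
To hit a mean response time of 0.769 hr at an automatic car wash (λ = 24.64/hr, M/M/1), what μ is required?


W = 1/(μ−λ) ⇒ μ − λ = 1/W = 1/0.769 = 1.3004
μ = λ + 1/W = 24.64 + 1.3004 = 25.9404 per hr

Final: 25.9404 /hr


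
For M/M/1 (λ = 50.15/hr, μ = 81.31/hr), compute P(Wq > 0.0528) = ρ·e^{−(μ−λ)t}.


ρ = 50.15/81.31 = 0.6168
P(Wq > t) = ρ·e^{−(μ−λ)t} = 0.6168·e^{−1.6452}
= 0.6168·0.192965 = 0.119016

Final: 0.119016


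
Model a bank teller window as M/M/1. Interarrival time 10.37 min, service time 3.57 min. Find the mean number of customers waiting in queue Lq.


λ = 60/10.37 = 5.7859 /hr
μ = 60/3.57 = 16.8067 /hr
ρ = λ/μ = 5.7859/16.8067 = 0.3443
Lq = ρ²/(1−ρ) = 0.1185/0.6557 = 0.1807

Final: 0.1807


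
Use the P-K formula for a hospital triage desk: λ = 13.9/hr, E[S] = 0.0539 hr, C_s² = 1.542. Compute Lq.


ρ = λ·E[S] = 13.9·0.0539 = 0.7492
Lq = ρ²(1+C_s²)/(2(1−ρ)) = 0.5613·(1+1.542)/(2·0.2508)
= 0.5613·2.5420/0.5016 = 2.84474

Final: 2.84474


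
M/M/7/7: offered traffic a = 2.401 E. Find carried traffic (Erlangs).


B(7,2.401) = 0.008299 (Erlang-B)
Carried load = a(1 − B) = 2.401·(1 − 0.008299) = 2.401·0.991701 = 2.3811 E

Final: 2.3811 Erlangs


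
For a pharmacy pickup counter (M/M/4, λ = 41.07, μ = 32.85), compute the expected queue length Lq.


a = λ/μ = 1.2502; ρ = a/4 = 0.3126
P₀ = 0.285262
Lq = P₀·a^c·ρ / (c!·(1−ρ)²) = 0.285262·2.44319·0.3126/(24·0.47258)
= 0.01921

Final: 0.01921


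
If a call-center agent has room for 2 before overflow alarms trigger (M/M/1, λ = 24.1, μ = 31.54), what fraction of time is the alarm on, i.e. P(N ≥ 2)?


ρ = 24.1/31.54 = 0.7641
P(N ≥ n) = ρ^n = 0.7641^2 = 0.583863

Final: 0.583863


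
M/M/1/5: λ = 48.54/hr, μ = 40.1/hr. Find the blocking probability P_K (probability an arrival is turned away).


ρ = λ/μ = 48.54/40.1 = 1.2105
P_K = (1−ρ)ρ^K/(1−ρ^(K+1)) = (-0.2105·2.598825)/(1 − 3.145809)
= -0.546985/-2.145809 = 0.254908

Final: 0.254908


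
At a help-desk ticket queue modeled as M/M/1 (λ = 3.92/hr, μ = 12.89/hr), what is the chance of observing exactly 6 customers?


ρ = 3.92/12.89 = 0.3041
P_n = (1−ρ)·ρ^n = (1 − 0.3041)·0.3041^6 = 0.6959·0.0007910 = 0.0005505

Final: 0.0005505


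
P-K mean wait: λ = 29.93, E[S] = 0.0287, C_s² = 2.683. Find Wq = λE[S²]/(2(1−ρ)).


ρ = λ·E[S] = 29.93·0.0287 = 0.8590
E[S²] = E[S]²(1+C_s²) = 0.0287²·(1+2.683) = 0.003034
Wq = λ·E[S²]/(2(1−ρ)) = 29.93·0.003034/(2·0.1410) = 0.32196 hr

Final: 0.32196 hr


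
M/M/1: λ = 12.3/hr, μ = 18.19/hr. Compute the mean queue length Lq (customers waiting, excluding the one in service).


ρ = 12.3/18.19 = 0.6762
Lq = ρ²/(1−ρ) = 0.4572/0.3238 = 1.4121

Final: 1.4121


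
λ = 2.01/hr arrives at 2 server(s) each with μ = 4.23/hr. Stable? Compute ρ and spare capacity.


Total capacity cμ = 2·4.23 = 8.46/hr
ρ = λ/(cμ) = 2.01/8.46 = 0.2376
Stable ⇔ ρ < 1: YES
Spare capacity = cμ − λ = 8.46 − 2.01 = 6.45/hr

Final: ρ = 0.2376; stable; margin = 6.45/hr


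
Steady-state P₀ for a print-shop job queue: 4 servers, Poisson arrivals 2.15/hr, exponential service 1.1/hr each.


a = λ/μ = 2.15/1.1 = 1.9545; ρ = a/c = 0.4886
Σ_{k=0}^{3} a^k/k! (terms k=0..3) = 1.00000 + 1.95455 + 1.91012 + 1.24447 = 6.10914
Tail: a^4/(4!(1−ρ)) = 14.59429/(24·0.5114) = 1.18916
P₀ = 1/(6.10914 + 1.18916) = 1/7.29831 = 0.137018

Final: 0.137018


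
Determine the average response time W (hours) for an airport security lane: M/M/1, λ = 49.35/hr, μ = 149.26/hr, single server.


W = 1/(μ−λ) = 1/(149.26 − 49.35) = 1/99.91 = 0.01001 hr

Final: 0.01001 hr


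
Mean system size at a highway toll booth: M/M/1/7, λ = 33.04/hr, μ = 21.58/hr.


ρ = 33.04/21.58 = 1.5310
L = ρ[1 − (K+1)ρ^K + Kρ^(K+1)] / [(1−ρ)(1−ρ^(K+1))]
Numerator: 1.5310·(1 − 8·19.720603 + 7·30.193175) = 83.575894
Denominator: (-0.5310)·(-29.193175) = 15.502956
L = 83.575894/15.502956 = 5.3910

Final: 5.3910


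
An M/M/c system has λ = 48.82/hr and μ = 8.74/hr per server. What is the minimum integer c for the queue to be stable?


Stability requires cμ > λ ⇔ c > λ/μ.
λ/μ = 48.82/8.74 = 5.5858
Minimum integer c = ⌊5.5858⌋ + 1 = 6
Check: 6·8.74 = 52.44 > 48.82, while 5·8.74 = 43.70 ≤ 48.82

Final: 6 servers


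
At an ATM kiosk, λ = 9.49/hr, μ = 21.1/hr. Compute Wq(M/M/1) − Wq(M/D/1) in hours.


ρ = 9.49/21.1 = 0.4498
Wq(M/M/1) = ρ/(μ−λ) = 0.4498/11.61 = 0.03874 hr
Wq(M/D/1) = ρ/(2(μ−λ)) = 0.01937 hr
Savings = 0.03874 − 0.01937 = 0.01937 hr

Final: 0.01937 hr


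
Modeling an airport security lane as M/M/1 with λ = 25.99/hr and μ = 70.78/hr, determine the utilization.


ρ = λ/μ = 25.99/70.78 = 0.3672

Final: 0.3672


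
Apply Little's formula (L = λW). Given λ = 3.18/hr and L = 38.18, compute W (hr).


W = L/λ = 38.18/3.18 = 12.0063 hr

Final: 12.0063 hr


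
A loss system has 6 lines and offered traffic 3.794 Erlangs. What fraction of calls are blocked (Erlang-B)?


B(c,a) = (a^c/c!) / Σ_{k=0}^{c} a^k/k!
a^6/6! = 4.142395
Σ terms (k=0..6): 1.00000 + 3.79400 + 7.19722 + 9.10208 + 8.63332 + 6.55097 + 4.14239 = 40.419985
B = 4.142395/40.419985 = 0.102484

Final: 0.102484


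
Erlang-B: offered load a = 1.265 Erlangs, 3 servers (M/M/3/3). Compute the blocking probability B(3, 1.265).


B(c,a) = (a^c/c!) / Σ_{k=0}^{c} a^k/k!
a^3/3! = 0.337381
Σ terms (k=0..3): 1.00000 + 1.26500 + 0.80011 + 0.33738 = 3.402493
B = 0.337381/3.402493 = 0.099157

Final: 0.099157


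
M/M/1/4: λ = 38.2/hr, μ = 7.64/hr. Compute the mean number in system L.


ρ = 38.2/7.64 = 5.0000
L = ρ[1 − (K+1)ρ^K + Kρ^(K+1)] / [(1−ρ)(1−ρ^(K+1))]
Numerator: 5.0000·(1 − 5·625.000000 + 4·3125.000000) = 46880.000000
Denominator: (-4.0000)·(-3124.000000) = 12496.000000
L = 46880.000000/12496.000000 = 3.7516

Final: 3.7516


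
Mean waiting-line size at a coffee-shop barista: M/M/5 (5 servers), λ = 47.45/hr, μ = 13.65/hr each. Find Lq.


a = λ/μ = 3.4762; ρ = a/5 = 0.6952
P₀ = 0.026679
Lq = P₀·a^c·ρ / (c!·(1−ρ)²) = 0.026679·507.59557·0.6952/(120·0.09288)
= 0.84473

Final: 0.84473


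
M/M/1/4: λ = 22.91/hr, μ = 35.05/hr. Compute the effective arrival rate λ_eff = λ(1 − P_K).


ρ = 0.6536; P_K = (1−ρ)ρ^4/(1−ρ^5) = 0.071789
λ_eff = λ(1 − P_K) = 22.91·(1 − 0.071789) = 22.91·0.928211 = 21.2653 /hr

Final: 21.2653 /hr


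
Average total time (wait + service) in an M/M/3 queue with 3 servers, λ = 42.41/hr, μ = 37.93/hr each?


a = 1.1181; ρ = 0.3727; P₀ = 0.321069
Lq = P₀·a^c·ρ/(c!(1−ρ)²) = 0.07085
Wq = Lq/λ = 0.07085/42.41 = 0.001671 hr
W = Wq + 1/μ = 0.001671 + 0.02636 = 0.02803 hr

Final: 0.02803 hr


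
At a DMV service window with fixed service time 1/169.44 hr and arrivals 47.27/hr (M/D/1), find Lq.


ρ = 47.27/169.44 = 0.2790
M/D/1: Lq = ρ²/(2(1−ρ)) = 0.07783/(2·0.7210) = 0.05397

Final: 0.05397


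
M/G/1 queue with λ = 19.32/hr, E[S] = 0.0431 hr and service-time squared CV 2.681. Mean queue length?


ρ = λ·E[S] = 19.32·0.0431 = 0.8327
Lq = ρ²(1+C_s²)/(2(1−ρ)) = 0.6934·(1+2.681)/(2·0.1673)
= 0.6934·3.6810/0.3346 = 7.62760

Final: 7.62760


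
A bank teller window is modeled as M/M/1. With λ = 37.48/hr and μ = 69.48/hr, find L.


ρ = λ/μ = 37.48/69.48 = 0.5394
L = ρ/(1−ρ) = 0.5394/(1 − 0.5394) = 0.5394/0.4606 = 1.1712

Final: 1.1712


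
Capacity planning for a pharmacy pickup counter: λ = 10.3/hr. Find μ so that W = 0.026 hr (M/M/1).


W = 1/(μ−λ) ⇒ μ − λ = 1/W = 1/0.026 = 38.4615
μ = λ + 1/W = 10.3 + 38.4615 = 48.7615 per hr

Final: 48.7615 /hr


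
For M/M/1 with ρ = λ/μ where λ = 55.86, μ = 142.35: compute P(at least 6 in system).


ρ = 55.86/142.35 = 0.3924
P(N ≥ n) = ρ^n = 0.3924^6 = 0.003651

Final: 0.003651


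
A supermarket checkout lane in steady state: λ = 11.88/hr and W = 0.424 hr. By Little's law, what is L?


L = λW = 11.88·0.424 = 5.0371

Final: 5.0371


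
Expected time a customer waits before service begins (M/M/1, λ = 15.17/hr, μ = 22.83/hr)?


ρ = 15.17/22.83 = 0.6645
Wq = ρ/(μ−λ) = 0.6645/(22.83 − 15.17) = 0.6645/7.66 = 0.08675 hr

Final: 0.08675 hr


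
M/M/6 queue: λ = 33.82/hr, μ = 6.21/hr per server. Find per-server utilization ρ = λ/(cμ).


ρ = λ/(cμ) = 33.82/(6·6.21) = 33.82/37.26 = 0.9077

Final: 0.9077


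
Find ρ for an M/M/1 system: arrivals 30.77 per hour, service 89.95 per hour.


ρ = λ/μ = 30.77/89.95 = 0.3421

Final: 0.3421


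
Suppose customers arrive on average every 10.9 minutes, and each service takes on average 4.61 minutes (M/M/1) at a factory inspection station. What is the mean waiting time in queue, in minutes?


λ = 60/10.9 = 5.5046 /hr
μ = 60/4.61 = 13.0152 /hr
ρ = λ/μ = 5.5046/13.0152 = 0.4229
Wq = ρ/(μ−λ) = 0.4229/(13.0152−5.5046) = 0.05631 hr
In minutes: 0.05631·60 = 3.379 min

Final: 3.379 min


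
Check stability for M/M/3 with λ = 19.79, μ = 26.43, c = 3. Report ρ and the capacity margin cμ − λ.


Total capacity cμ = 3·26.43 = 79.29/hr
ρ = λ/(cμ) = 19.79/79.29 = 0.2496
Stable ⇔ ρ < 1: YES
Spare capacity = cμ − λ = 79.29 − 19.79 = 59.50/hr

Final: ρ = 0.2496; stable; margin = 59.50/hr


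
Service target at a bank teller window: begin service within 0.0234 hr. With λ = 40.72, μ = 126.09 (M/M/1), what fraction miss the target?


ρ = 40.72/126.09 = 0.3229
P(Wq > t) = ρ·e^{−(μ−λ)t} = 0.3229·e^{−1.9977}
= 0.3229·0.135653 = 0.043808

Final: 0.043808


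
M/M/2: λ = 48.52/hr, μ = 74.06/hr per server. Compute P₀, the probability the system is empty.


a = λ/μ = 48.52/74.06 = 0.6551; ρ = a/c = 0.3276
Σ_{k=0}^{1} a^k/k! (terms k=0..1) = 1.00000 + 0.65514 = 1.65514
Tail: a^2/(2!(1−ρ)) = 0.42921/(2·0.6724) = 0.31915
P₀ = 1/(1.65514 + 0.31915) = 1/1.97430 = 0.506509

Final: 0.506509


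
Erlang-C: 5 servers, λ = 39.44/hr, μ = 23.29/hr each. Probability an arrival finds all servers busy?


a = λ/μ = 1.6934; ρ = a/5 = 0.3387
P₀ = 0.183325 (from M/M/c formula)
C(c,a) = [a^c/(c!(1−ρ))]·P₀ = [13.92634/(120·0.6613)]·0.183325
= 0.17549·0.183325 = 0.032171

Final: 0.032171


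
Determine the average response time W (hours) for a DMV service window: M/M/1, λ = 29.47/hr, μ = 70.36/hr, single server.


W = 1/(μ−λ) = 1/(70.36 − 29.47) = 1/40.89 = 0.02446 hr

Final: 0.02446 hr


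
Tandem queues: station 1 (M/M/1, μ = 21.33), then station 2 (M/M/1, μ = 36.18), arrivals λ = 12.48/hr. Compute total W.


Each node sees arrival rate λ = 12.48/hr (tandem ⇒ throughput preserved).
W₁ = 1/(μ₁−λ) = 1/(21.33−12.48) = 0.11299 hr
W₂ = 1/(μ₂−λ) = 1/(36.18−12.48) = 0.04219 hr
W_total = W₁ + W₂ = 0.11299 + 0.04219 = 0.15519 hr

Final: 0.15519 hr


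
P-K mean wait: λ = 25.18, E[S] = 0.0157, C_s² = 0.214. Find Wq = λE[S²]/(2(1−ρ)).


ρ = λ·E[S] = 25.18·0.0157 = 0.3953
E[S²] = E[S]²(1+C_s²) = 0.0157²·(1+0.214) = 0.0002992
Wq = λ·E[S²]/(2(1−ρ)) = 25.18·0.0002992/(2·0.6047) = 0.006230 hr

Final: 0.006230 hr


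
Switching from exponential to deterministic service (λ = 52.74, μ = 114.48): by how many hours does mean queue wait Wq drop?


ρ = 52.74/114.48 = 0.4607
Wq(M/M/1) = ρ/(μ−λ) = 0.4607/61.74 = 0.007462 hr
Wq(M/D/1) = ρ/(2(μ−λ)) = 0.003731 hr
Savings = 0.007462 − 0.003731 = 0.003731 hr

Final: 0.003731 hr


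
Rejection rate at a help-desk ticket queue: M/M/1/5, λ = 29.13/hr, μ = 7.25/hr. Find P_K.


ρ = λ/μ = 29.13/7.25 = 4.0179
P_K = (1−ρ)ρ^K/(1−ρ^(K+1)) = (-3.0179·1047.158423)/(1 − 4207.410325)
= -3160.251902/-4206.410325 = 0.751294

Final: 0.751294


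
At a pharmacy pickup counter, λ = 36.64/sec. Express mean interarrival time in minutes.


Mean interarrival time = 1/λ = 1/36.64 second = 0.02729 second
In minutes: 0.02729 × 0.0166667 = 0.0004549 min

Final: 0.0004549 min


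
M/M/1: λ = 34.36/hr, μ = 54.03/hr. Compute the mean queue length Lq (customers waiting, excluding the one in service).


ρ = 34.36/54.03 = 0.6359
Lq = ρ²/(1−ρ) = 0.4044/0.3641 = 1.1109

Final: 1.1109


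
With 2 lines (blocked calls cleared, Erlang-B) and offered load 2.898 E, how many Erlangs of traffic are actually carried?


B(2,2.898) = 0.518599 (Erlang-B)
Carried load = a(1 − B) = 2.898·(1 − 0.518599) = 2.898·0.481401 = 1.3951 E

Final: 1.3951 Erlangs


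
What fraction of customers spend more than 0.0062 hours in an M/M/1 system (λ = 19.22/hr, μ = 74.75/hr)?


W ~ Exponential(μ−λ) for M/M/1.
μ − λ = 74.75 − 19.22 = 55.5300
P(W > t) = e^{−(μ−λ)t} = e^{−0.3443} = 0.708726

Final: 0.708726


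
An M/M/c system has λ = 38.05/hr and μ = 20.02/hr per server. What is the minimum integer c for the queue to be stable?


Stability requires cμ > λ ⇔ c > λ/μ.
λ/μ = 38.05/20.02 = 1.9006
Minimum integer c = ⌊1.9006⌋ + 1 = 2
Check: 2·20.02 = 40.04 > 38.05, while 1·20.02 = 20.02 ≤ 38.05

Final: 2 servers


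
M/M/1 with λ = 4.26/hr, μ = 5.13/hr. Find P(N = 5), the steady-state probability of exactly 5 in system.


ρ = 4.26/5.13 = 0.8304
P_n = (1−ρ)·ρ^n = (1 − 0.8304)·0.8304^5 = 0.1696·0.394876 = 0.066967

Final: 0.066967


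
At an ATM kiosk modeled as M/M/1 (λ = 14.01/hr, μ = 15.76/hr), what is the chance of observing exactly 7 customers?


ρ = 14.01/15.76 = 0.8890
P_n = (1−ρ)·ρ^n = (1 − 0.8890)·0.8890^7 = 0.1110·0.438706 = 0.048714

Final: 0.048714


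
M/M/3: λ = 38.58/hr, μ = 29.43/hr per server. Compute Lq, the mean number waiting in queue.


a = λ/μ = 1.3109; ρ = a/3 = 0.4370
P₀ = 0.260620
Lq = P₀·a^c·ρ / (c!·(1−ρ)²) = 0.260620·2.25276·0.4370/(6·0.31700)
= 0.13488

Final: 0.13488


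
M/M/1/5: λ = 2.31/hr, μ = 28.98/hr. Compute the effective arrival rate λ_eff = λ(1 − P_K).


ρ = 0.07971; P_K = (1−ρ)ρ^5/(1−ρ^6) = 0.000002961
λ_eff = λ(1 − P_K) = 2.31·(1 − 0.000002961) = 2.31·0.999997 = 2.3100 /hr

Final: 2.3100 /hr


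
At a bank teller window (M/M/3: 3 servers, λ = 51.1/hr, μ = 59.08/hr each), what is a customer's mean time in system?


a = 0.8649; ρ = 0.2883; P₀ = 0.418321
Lq = P₀·a^c·ρ/(c!(1−ρ)²) = 0.02568
Wq = Lq/λ = 0.02568/51.1 = 0.0005025 hr
W = Wq + 1/μ = 0.0005025 + 0.01693 = 0.01743 hr

Final: 0.01743 hr


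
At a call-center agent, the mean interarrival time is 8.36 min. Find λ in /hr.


λ = 1/(interarrival time) in consistent units.
1 hour = 60 min, so λ = 60/8.36 = 7.1770 per hour

Final: 7.1770 /hr
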